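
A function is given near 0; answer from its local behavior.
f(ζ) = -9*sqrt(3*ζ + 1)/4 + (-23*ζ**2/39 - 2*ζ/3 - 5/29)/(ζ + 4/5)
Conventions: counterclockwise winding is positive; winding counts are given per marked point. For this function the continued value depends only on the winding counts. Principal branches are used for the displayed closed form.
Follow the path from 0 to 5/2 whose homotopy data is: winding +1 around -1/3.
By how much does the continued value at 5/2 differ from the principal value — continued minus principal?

The rational part is single-valued and drops out of the difference; each branch term changes only by its own monodromy.
(-9/4)*sqrt(1 - ζ/(-1/3)): winding +1 is odd, the square root flips sign, contributing -2*(-9/4)*sqrt(1 - (5/2)/(-1/3)) = -2*(-9/4)*sqrt(17/2) = (9/4)*sqrt(34).
Summing the contributions at ζ = 5/2 gives (9/4)*sqrt(34).

Continued minus principal equals (9/4)*sqrt(34).


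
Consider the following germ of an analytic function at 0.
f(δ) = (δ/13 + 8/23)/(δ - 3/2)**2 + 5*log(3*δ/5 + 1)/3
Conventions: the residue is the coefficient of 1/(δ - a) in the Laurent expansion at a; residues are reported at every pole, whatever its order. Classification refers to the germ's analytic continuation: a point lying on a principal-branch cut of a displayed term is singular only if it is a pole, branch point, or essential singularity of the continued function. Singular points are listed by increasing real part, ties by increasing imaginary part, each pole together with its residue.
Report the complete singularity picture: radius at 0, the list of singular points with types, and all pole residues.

Radius of convergence at 0: 3/2.
At -5/3: a logarithmic branch point.
At 3/2: a pole of order 2; residue 1/13.

Denominator factor (δ - 3/2)^2: pole of order 2 at 3/2, modulus 3/2.
Branch term (5/3)*log(1 - δ/(-5/3)): its argument vanishes at δ = -5/3, a logarithmic branch point, modulus 5/3.
The radius of convergence is the smallest modulus among the singular points: 3/2.
The branch term is analytic at 3/2 and contributes nothing to the residue; only the rational part matters.
At the order-2 pole 3/2 set g(δ) = (δ - (3/2))^2*(rational part) = δ/13 + 8/23.
Order-2 pole: residue = g'(a); g'(3/2) = 1/13, so the residue is 1/13.
List the singular points by increasing real part (a conjugate pair: the negative imaginary part first).


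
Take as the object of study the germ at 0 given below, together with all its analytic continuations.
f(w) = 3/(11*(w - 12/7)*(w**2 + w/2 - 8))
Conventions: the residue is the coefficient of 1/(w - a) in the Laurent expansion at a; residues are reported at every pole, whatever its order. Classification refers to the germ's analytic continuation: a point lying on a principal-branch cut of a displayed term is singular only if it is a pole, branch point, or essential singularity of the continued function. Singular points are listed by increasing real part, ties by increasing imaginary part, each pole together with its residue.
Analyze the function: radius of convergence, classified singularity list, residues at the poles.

Denominator factor (w**2 + w/2 - 8): discriminant 129/4, real irrational roots -1/4 + (1/4)*sqrt(129) and -1/4 - (1/4)*sqrt(129); poles of order 1, moduli -1/4 + (1/4)*sqrt(129) and 1/4 + (1/4)*sqrt(129).
Denominator factor (w - 12/7): pole of order 1 at 12/7, modulus 12/7.
The radius of convergence is the smallest modulus among the singular points: 12/7.
The factor w**2 + w/2 - 8 splits as (w - a)(w - a') with a = -1/4 - (1/4)*sqrt(129), a' = -1/4 + (1/4)*sqrt(129). At the order-1 pole a set g(w) = (w - a)*f(w) = [3/(11*(w - 12/7))] / (w - a').
Simple pole: residue = g(a) at a = -1/4 - (1/4)*sqrt(129), which is 147/4532 - (35/17716)*sqrt(129).
At the order-1 pole 12/7 set g(w) = (w - (12/7))*f(w) = 3/(11*(w**2 + w/2 - 8)).
Simple pole: residue = g(a) at a = 12/7, which is -147/2266.
The factor w**2 + w/2 - 8 splits as (w - a)(w - a') with a = -1/4 + (1/4)*sqrt(129), a' = -1/4 - (1/4)*sqrt(129). At the order-1 pole a set g(w) = (w - a)*f(w) = [3/(11*(w - 12/7))] / (w - a').
Simple pole: residue = g(a) at a = -1/4 + (1/4)*sqrt(129), which is 147/4532 + (35/17716)*sqrt(129).
List the singular points by increasing real part (a conjugate pair: the negative imaginary part first).

Radius of convergence at 0: 12/7.
At -1/4 - (1/4)*sqrt(129): a pole of order 1; residue 147/4532 - (35/17716)*sqrt(129).
At 12/7: a pole of order 1; residue -147/2266.
At -1/4 + (1/4)*sqrt(129): a pole of order 1; residue 147/4532 + (35/17716)*sqrt(129).


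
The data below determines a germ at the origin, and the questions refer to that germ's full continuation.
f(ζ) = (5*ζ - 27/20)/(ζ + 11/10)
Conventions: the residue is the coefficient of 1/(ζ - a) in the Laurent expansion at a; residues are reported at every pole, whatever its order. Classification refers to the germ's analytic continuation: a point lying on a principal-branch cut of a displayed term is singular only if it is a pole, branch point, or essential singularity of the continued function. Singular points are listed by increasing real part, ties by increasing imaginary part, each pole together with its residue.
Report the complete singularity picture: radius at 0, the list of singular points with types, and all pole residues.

Denominator factor (ζ + 11/10): pole of order 1 at -11/10, modulus 11/10.
The radius of convergence is the smallest modulus among the singular points: 11/10.
At the order-1 pole -11/10 set g(ζ) = (ζ - (-11/10))*f(ζ) = 5*ζ - 27/20.
Simple pole: residue = g(a) at a = -11/10, which is -137/20.

Radius of convergence at 0: 11/10.
At -11/10: a pole of order 1; residue -137/20.


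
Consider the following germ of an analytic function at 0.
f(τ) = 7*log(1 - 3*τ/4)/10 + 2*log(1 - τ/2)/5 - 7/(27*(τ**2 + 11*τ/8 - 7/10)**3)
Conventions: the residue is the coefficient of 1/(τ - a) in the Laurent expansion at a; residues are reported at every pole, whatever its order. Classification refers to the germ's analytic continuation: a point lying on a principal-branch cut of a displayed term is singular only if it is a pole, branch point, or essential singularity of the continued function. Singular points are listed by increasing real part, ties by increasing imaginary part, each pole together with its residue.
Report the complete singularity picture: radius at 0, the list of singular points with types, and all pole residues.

Denominator factor (τ**2 + 11*τ/8 - 7/10)^3: discriminant 1501/320, real irrational roots -11/16 + (1/80)*sqrt(7505) and -11/16 - (1/80)*sqrt(7505); poles of order 3, moduli -11/16 + (1/80)*sqrt(7505) and 11/16 + (1/80)*sqrt(7505).
Branch term (2/5)*log(1 - τ/(2)): its argument vanishes at τ = 2, a logarithmic branch point, modulus 2.
Branch term (7/10)*log(1 - τ/(4/3)): its argument vanishes at τ = 4/3, a logarithmic branch point, modulus 4/3.
The radius of convergence is the smallest modulus among the singular points: -11/16 + (1/80)*sqrt(7505).
The branch terms are analytic at -11/16 - (1/80)*sqrt(7505) and contribute nothing to the residue; only the rational part matters.
The factor τ**2 + 11*τ/8 - 7/10 splits as (τ - a)(τ - a') with a = -11/16 - (1/80)*sqrt(7505), a' = -11/16 + (1/80)*sqrt(7505). At the order-3 pole a set g(τ) = (τ - a)^3*(rational part) = [-7/27] / (τ - a')^3.
Order-3 pole: residue = g''(a)/2; g''(-11/16 - (1/80)*sqrt(7505)) = (22937600/30435790509)*sqrt(7505), so the residue is (11468800/30435790509)*sqrt(7505).
The branch terms are analytic at -11/16 + (1/80)*sqrt(7505) and contribute nothing to the residue; only the rational part matters.
The factor τ**2 + 11*τ/8 - 7/10 splits as (τ - a)(τ - a') with a = -11/16 + (1/80)*sqrt(7505), a' = -11/16 - (1/80)*sqrt(7505). At the order-3 pole a set g(τ) = (τ - a)^3*(rational part) = [-7/27] / (τ - a')^3.
Order-3 pole: residue = g''(a)/2; g''(-11/16 + (1/80)*sqrt(7505)) = -(22937600/30435790509)*sqrt(7505), so the residue is -(11468800/30435790509)*sqrt(7505).
List the singular points by increasing real part (a conjugate pair: the negative imaginary part first).

Radius of convergence at 0: -11/16 + (1/80)*sqrt(7505).
At -11/16 - (1/80)*sqrt(7505): a pole of order 3; residue (11468800/30435790509)*sqrt(7505).
At -11/16 + (1/80)*sqrt(7505): a pole of order 3; residue -(11468800/30435790509)*sqrt(7505).
At 4/3: a logarithmic branch point.
At 2: a logarithmic branch point.


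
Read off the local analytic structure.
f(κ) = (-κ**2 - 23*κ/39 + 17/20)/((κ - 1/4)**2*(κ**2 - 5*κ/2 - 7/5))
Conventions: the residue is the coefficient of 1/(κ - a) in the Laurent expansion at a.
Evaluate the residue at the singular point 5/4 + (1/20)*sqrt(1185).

The factor κ**2 - 5*κ/2 - 7/5 splits as (κ - a)(κ - a') with a = 5/4 + (1/20)*sqrt(1185), a' = 5/4 - (1/20)*sqrt(1185). At the order-1 pole a set g(κ) = (κ - a)*f(κ) = [(-κ**2 - 23*κ/39 + 17/20)/(κ - 1/4)**2] / (κ - a').
Simple pole: residue = g(a) at a = 5/4 + (1/20)*sqrt(1185), which is -10940/24649 + (411076/227830707)*sqrt(1185).

The residue is -10940/24649 + (411076/227830707)*sqrt(1185).


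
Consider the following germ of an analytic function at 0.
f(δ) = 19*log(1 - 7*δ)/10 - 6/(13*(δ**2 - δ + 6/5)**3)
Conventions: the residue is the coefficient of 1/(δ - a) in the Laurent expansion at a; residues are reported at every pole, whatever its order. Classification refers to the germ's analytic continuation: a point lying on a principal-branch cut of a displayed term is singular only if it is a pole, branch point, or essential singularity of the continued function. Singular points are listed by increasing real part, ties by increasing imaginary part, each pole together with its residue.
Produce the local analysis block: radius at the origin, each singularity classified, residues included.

Radius of convergence at 0: 1/7.
At 1/7: a logarithmic branch point.
At (1/2) - ((1/10)*sqrt(95))*i: a pole of order 3; residue -((900/89167)*sqrt(95))*i.
At (1/2) + ((1/10)*sqrt(95))*i: a pole of order 3; residue ((900/89167)*sqrt(95))*i.

Denominator factor (δ**2 - δ + 6/5)^3: discriminant -19/5, complex-conjugate roots (1/2) + ((1/10)*sqrt(95))*i and (1/2) - ((1/10)*sqrt(95))*i; poles of order 3, moduli (1/5)*sqrt(30) and (1/5)*sqrt(30).
Branch term (19/10)*log(1 - δ/(1/7)): its argument vanishes at δ = 1/7, a logarithmic branch point, modulus 1/7.
The radius of convergence is the smallest modulus among the singular points: 1/7.
The branch term is analytic at (1/2) - ((1/10)*sqrt(95))*i and contributes nothing to the residue; only the rational part matters.
The factor δ**2 - δ + 6/5 splits as (δ - a)(δ - a') with a = (1/2) - ((1/10)*sqrt(95))*i, a' = (1/2) + ((1/10)*sqrt(95))*i. At the order-3 pole a set g(δ) = (δ - a)^3*(rational part) = [-6/13] / (δ - a')^3.
Order-3 pole: residue = g''(a)/2; g''((1/2) - ((1/10)*sqrt(95))*i) = -((1800/89167)*sqrt(95))*i, so the residue is -((900/89167)*sqrt(95))*i.
The branch term is analytic at (1/2) + ((1/10)*sqrt(95))*i and contributes nothing to the residue; only the rational part matters.
The factor δ**2 - δ + 6/5 splits as (δ - a)(δ - a') with a = (1/2) + ((1/10)*sqrt(95))*i, a' = (1/2) - ((1/10)*sqrt(95))*i. At the order-3 pole a set g(δ) = (δ - a)^3*(rational part) = [-6/13] / (δ - a')^3.
Order-3 pole: residue = g''(a)/2; g''((1/2) + ((1/10)*sqrt(95))*i) = ((1800/89167)*sqrt(95))*i, so the residue is ((900/89167)*sqrt(95))*i.
List the singular points by increasing real part (a conjugate pair: the negative imaginary part first).


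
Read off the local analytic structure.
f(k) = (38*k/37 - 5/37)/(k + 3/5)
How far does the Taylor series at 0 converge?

The radius of convergence is 3/5.

Denominator factor (k + 3/5): pole of order 1 at -3/5, modulus 3/5.
The radius of convergence is the smallest modulus among the singular points: 3/5.


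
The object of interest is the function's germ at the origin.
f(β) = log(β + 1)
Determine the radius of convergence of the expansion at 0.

Branch term (1)*log(1 - β/(-1)): its argument vanishes at β = -1, a logarithmic branch point, modulus 1.
The radius of convergence is the smallest modulus among the singular points: 1.

The radius of convergence is 1.


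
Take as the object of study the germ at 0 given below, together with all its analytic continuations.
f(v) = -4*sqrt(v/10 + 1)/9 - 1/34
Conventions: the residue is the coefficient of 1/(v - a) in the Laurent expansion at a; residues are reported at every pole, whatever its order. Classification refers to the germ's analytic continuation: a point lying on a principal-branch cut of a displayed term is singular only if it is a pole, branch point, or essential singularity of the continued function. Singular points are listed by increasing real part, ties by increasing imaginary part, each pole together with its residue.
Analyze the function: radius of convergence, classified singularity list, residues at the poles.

Branch term (-4/9)*sqrt(1 - v/(-10)): its argument vanishes at v = -10, a square-root branch point, modulus 10.
The radius of convergence is the smallest modulus among the singular points: 10.

Radius of convergence at 0: 10.
At -10: an algebraic (square-root) branch point.


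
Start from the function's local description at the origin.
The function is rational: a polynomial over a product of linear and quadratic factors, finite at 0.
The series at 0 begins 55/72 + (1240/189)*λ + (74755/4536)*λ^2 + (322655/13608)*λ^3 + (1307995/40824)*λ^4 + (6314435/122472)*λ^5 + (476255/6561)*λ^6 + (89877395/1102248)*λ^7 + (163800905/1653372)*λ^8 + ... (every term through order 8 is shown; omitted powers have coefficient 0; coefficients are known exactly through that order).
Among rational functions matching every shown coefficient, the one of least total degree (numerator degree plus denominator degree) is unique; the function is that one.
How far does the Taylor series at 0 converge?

No rational of total degree below 7 reproduces all 9 coefficients; solving the [2/5] Pade equations on them gives f(λ) = (-15*λ**2/14 - 19*λ/7 - 11/24)/((λ - 1)**3*(λ**2 + λ/5 + 3/5)), whose expansion matches every shown term.
Denominator factor (λ**2 + λ/5 + 3/5): discriminant -59/25, complex-conjugate roots (-1/10) + ((1/10)*sqrt(59))*i and (-1/10) - ((1/10)*sqrt(59))*i; poles of order 1, moduli (1/5)*sqrt(15) and (1/5)*sqrt(15).
Denominator factor (λ - 1)^3: pole of order 3 at 1, modulus 1.
The radius of convergence is the smallest modulus among the singular points: (1/5)*sqrt(15).

The radius of convergence is (1/5)*sqrt(15).


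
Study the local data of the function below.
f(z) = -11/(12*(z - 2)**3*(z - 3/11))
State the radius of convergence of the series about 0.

The radius of convergence is 3/11.

Denominator factor (z - 2)^3: pole of order 3 at 2, modulus 2.
Denominator factor (z - 3/11): pole of order 1 at 3/11, modulus 3/11.
The radius of convergence is the smallest modulus among the singular points: 3/11.


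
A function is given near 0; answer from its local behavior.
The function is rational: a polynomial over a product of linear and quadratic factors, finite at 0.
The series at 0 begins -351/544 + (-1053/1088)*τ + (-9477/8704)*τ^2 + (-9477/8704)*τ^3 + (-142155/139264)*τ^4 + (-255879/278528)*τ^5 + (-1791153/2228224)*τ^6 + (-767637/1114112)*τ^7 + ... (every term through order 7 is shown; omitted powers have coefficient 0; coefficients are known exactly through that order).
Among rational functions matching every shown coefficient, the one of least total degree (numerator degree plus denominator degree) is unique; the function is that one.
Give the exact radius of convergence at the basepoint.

The radius of convergence is 4/3.

No rational of total degree below 2 reproduces all 8 coefficients; solving the [0/2] Pade equations on them gives f(τ) = -39/(34*(τ - 4/3)**2), whose expansion matches every shown term.
Denominator factor (τ - 4/3)^2: pole of order 2 at 4/3, modulus 4/3.
The radius of convergence is the smallest modulus among the singular points: 4/3.


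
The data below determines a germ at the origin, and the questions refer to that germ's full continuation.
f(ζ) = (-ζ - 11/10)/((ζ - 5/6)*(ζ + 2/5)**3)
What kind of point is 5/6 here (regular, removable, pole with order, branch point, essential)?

The denominator factor ζ - 5/6 vanishes at 5/6 and appears to the power 1; the numerator there equals -29/15, nonzero, and no other factor vanishes.
Hence a pole whose order is the multiplicity, 1.

The point is a pole of order 1.


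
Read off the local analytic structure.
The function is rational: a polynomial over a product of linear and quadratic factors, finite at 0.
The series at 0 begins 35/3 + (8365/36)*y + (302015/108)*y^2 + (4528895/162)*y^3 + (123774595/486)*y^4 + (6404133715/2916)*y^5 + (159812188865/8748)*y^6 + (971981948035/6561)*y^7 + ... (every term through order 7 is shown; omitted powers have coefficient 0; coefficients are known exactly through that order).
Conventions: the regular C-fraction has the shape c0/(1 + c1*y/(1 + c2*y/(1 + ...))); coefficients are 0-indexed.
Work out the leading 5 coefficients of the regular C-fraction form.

The regular C-fraction coefficients are [35/3, -239/12, 7535/956, -1120700/360173, 9621423/12063535].

Taylor coefficients (read off): a_0 = 35/3, a_1 = 8365/36, a_2 = 302015/108, a_3 = 4528895/162, a_4 = 123774595/486.
c0 = a_0 = 35/3. Peel one level at a time: if S = 1 + c*y/S' with S'(0) = 1, then c is the y-coefficient of S and S' = c*y/(S - 1).
S_1 = c0/f = 1 + (-239/12)*y + (7535/48)*y^2 + ...; c1 = -239/12.
S_2 = c1*y/(S_1 - 1) = 1 + (7535/956)*y + (1400875/57121)*y^2 + ...; c2 = 7535/956.
S_3 = c2*y/(S_2 - 1) = 1 + (-1120700/360173)*y + (5635980/2271049)*y^2 + ...; c3 = -1120700/360173.
S_4 = c3*y/(S_3 - 1) = 1 + (9621423/12063535)*y + ...; c4 = 9621423/12063535.


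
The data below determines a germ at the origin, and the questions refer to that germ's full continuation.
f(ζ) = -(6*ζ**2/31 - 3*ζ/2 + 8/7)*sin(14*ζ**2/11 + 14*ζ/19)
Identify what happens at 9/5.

There is no denominator, hence no pole anywhere.
The factor -sin(14*ζ**2/11 + 14*ζ/19) is entire.
So the germ continues analytically to 9/5.

The point is a regular point.


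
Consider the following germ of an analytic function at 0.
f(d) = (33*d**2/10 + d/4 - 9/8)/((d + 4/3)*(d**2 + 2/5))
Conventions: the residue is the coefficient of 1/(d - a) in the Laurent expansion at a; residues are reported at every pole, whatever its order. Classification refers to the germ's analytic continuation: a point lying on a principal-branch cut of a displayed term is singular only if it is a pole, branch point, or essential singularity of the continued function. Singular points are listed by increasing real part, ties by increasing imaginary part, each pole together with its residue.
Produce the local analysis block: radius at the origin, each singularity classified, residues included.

Radius of convergence at 0: (1/5)*sqrt(10).
At -4/3: a pole of order 1; residue 1587/784.
At -((1/5)*sqrt(10))*i: a pole of order 1; residue (5001/7840) - ((711/1960)*sqrt(10))*i.
At ((1/5)*sqrt(10))*i: a pole of order 1; residue (5001/7840) + ((711/1960)*sqrt(10))*i.


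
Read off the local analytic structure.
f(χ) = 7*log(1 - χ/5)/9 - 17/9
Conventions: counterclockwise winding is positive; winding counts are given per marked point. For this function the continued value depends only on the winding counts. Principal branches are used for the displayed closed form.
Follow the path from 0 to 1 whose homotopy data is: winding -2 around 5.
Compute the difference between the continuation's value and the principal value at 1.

Continued minus principal equals -(28/9)*pi*i.

The rational part is single-valued and drops out of the difference; each branch term changes only by its own monodromy.
(7/9)*log(1 - χ/(5)): each positive loop around 5 adds 2*pi*i to the log, so winding -2 contributes (7/9)*(-2)*2*pi*i = -(28/9)*pi*i.
Summing the contributions at χ = 1 gives -(28/9)*pi*i.


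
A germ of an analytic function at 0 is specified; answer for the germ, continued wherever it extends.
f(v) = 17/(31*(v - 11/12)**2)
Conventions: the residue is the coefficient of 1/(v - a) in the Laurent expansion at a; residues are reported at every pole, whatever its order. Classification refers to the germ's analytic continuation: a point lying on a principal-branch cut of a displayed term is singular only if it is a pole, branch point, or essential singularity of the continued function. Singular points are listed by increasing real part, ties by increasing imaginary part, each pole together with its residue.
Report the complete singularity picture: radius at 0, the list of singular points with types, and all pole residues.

Radius of convergence at 0: 11/12.
At 11/12: a pole of order 2; residue 0.

Denominator factor (v - 11/12)^2: pole of order 2 at 11/12, modulus 11/12.
The radius of convergence is the smallest modulus among the singular points: 11/12.
At the order-2 pole 11/12 set g(v) = (v - (11/12))^2*f(v) = 17/31.
Order-2 pole: residue = g'(a); g'(11/12) = 0, so the residue is 0.


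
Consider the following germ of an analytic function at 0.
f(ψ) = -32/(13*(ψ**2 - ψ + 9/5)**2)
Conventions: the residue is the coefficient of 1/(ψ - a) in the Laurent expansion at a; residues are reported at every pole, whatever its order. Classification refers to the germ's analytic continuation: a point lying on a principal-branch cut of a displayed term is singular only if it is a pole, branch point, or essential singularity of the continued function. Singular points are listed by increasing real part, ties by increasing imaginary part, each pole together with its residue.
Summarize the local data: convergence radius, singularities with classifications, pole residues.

Radius of convergence at 0: (3/5)*sqrt(5).
At (1/2) - ((1/10)*sqrt(155))*i: a pole of order 2; residue -((320/12493)*sqrt(155))*i.
At (1/2) + ((1/10)*sqrt(155))*i: a pole of order 2; residue ((320/12493)*sqrt(155))*i.


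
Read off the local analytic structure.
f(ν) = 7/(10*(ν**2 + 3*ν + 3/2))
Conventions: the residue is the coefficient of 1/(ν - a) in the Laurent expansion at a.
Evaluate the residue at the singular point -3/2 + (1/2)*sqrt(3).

The factor ν**2 + 3*ν + 3/2 splits as (ν - a)(ν - a') with a = -3/2 + (1/2)*sqrt(3), a' = -3/2 - (1/2)*sqrt(3). At the order-1 pole a set g(ν) = (ν - a)*f(ν) = [7/10] / (ν - a').
Simple pole: residue = g(a) at a = -3/2 + (1/2)*sqrt(3), which is (7/30)*sqrt(3).

The residue is (7/30)*sqrt(3).


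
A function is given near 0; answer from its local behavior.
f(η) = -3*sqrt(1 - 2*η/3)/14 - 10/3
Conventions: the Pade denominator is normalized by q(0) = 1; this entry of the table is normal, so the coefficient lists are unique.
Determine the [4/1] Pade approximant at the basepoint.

The Pade approximant has numerator coefficients [-149/42, 544/315, -3/140, -1/630, -1/5040]; denominator coefficients [1, -7/15].

Taylor coefficients needed (expand at 0): a_0 = -149/42, a_1 = 1/14, a_2 = 1/84, a_3 = 1/252, a_4 = 5/3024, a_5 = 1/1296.
Write the denominator as Q(η) = 1 + q1*η. Requiring Q*f - P = O(η^6) with deg P <= 4 kills the coefficients of η^5..η^5 in Q*f:
  η^5: a_5 + q1*a_4 = 0, i.e. 1/1296 + (5/3024)*q1 = 0.
Solving this linear system: q1 = -7/15.
The numerator is Q*f truncated at degree 4: P0 = a_0 = -149/42; P1 = a_1 + q1*a_0 = 544/315; P2 = a_2 + q1*a_1 = -3/140; P3 = a_3 + q1*a_2 = -1/630; P4 = a_4 + q1*a_3 = -1/5040.


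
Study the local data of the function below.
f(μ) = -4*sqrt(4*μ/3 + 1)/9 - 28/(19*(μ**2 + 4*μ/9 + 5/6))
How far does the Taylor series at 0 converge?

Denominator factor (μ**2 + 4*μ/9 + 5/6): discriminant -254/81, complex-conjugate roots (-2/9) + ((1/18)*sqrt(254))*i and (-2/9) - ((1/18)*sqrt(254))*i; poles of order 1, moduli (1/6)*sqrt(30) and (1/6)*sqrt(30).
Branch term (-4/9)*sqrt(1 - μ/(-3/4)): its argument vanishes at μ = -3/4, a square-root branch point, modulus 3/4.
The radius of convergence is the smallest modulus among the singular points: 3/4.

The radius of convergence is 3/4.


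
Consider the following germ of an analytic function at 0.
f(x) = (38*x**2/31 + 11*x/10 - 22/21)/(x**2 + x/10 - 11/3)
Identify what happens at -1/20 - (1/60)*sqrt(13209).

The point is a pole of order 1.

The denominator factor x**2 + x/10 - 11/3 vanishes at -1/20 - (1/60)*sqrt(13209) and appears to the power 1; the numerator there equals 147479/43400 - (101/6200)*sqrt(13209), nonzero, and no other factor vanishes.
Hence a pole whose order is the multiplicity, 1.


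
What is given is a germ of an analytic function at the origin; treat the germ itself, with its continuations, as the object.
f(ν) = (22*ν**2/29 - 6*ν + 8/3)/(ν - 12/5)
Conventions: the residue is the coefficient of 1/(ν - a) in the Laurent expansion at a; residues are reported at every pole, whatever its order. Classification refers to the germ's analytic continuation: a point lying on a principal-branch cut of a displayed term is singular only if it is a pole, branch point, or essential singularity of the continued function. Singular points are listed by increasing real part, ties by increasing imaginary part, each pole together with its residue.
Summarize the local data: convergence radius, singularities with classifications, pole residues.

Denominator factor (ν - 12/5): pole of order 1 at 12/5, modulus 12/5.
The radius of convergence is the smallest modulus among the singular points: 12/5.
At the order-1 pole 12/5 set g(ν) = (ν - (12/5))*f(ν) = 22*ν**2/29 - 6*ν + 8/3.
Simple pole: residue = g(a) at a = 12/5, which is -16016/2175.

Radius of convergence at 0: 12/5.
At 12/5: a pole of order 1; residue -16016/2175.


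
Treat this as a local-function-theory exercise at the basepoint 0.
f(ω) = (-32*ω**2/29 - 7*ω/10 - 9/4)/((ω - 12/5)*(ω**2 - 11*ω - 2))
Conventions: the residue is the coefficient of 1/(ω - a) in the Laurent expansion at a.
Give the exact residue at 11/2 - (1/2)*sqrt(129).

The residue is -102277/131312 + (1051657/16939248)*sqrt(129).

The factor ω**2 - 11*ω - 2 splits as (ω - a)(ω - a') with a = 11/2 - (1/2)*sqrt(129), a' = 11/2 + (1/2)*sqrt(129). At the order-1 pole a set g(ω) = (ω - a)*f(ω) = [(-32*ω**2/29 - 7*ω/10 - 9/4)/(ω - 12/5)] / (ω - a').
Simple pole: residue = g(a) at a = 11/2 - (1/2)*sqrt(129), which is -102277/131312 + (1051657/16939248)*sqrt(129).


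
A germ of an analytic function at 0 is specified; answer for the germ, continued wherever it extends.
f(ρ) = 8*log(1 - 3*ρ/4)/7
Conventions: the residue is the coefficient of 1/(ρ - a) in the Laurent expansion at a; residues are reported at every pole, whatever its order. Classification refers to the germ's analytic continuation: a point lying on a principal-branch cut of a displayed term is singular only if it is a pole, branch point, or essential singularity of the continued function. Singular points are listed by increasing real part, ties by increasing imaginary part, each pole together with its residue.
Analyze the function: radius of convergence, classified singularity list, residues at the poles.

Branch term (8/7)*log(1 - ρ/(4/3)): its argument vanishes at ρ = 4/3, a logarithmic branch point, modulus 4/3.
The radius of convergence is the smallest modulus among the singular points: 4/3.

Radius of convergence at 0: 4/3.
At 4/3: a logarithmic branch point.


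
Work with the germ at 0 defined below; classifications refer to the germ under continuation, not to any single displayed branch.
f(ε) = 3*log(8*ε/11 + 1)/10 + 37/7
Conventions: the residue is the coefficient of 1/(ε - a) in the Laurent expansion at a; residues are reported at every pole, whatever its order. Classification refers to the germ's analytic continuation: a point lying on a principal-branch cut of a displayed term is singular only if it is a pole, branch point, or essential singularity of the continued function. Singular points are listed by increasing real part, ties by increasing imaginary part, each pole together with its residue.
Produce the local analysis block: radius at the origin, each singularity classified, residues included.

Radius of convergence at 0: 11/8.
At -11/8: a logarithmic branch point.

Branch term (3/10)*log(1 - ε/(-11/8)): its argument vanishes at ε = -11/8, a logarithmic branch point, modulus 11/8.
The radius of convergence is the smallest modulus among the singular points: 11/8.


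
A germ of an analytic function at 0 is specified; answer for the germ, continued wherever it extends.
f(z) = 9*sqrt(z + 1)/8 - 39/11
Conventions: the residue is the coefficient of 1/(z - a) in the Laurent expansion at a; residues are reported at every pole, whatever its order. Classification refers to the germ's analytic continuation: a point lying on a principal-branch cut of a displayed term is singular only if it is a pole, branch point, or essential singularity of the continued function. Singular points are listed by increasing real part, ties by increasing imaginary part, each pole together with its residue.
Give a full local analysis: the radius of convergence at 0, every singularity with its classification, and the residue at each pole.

Radius of convergence at 0: 1.
At -1: an algebraic (square-root) branch point.

Branch term (9/8)*sqrt(1 - z/(-1)): its argument vanishes at z = -1, a square-root branch point, modulus 1.
The radius of convergence is the smallest modulus among the singular points: 1.


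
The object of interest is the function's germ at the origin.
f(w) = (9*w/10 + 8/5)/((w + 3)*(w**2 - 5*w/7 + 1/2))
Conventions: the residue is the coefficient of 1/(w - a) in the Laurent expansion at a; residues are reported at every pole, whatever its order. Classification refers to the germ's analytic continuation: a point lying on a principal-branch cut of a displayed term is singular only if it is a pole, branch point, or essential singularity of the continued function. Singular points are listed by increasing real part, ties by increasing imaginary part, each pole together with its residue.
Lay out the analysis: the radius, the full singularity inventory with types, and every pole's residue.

Radius of convergence at 0: (1/2)*sqrt(2).
At -3: a pole of order 1; residue -77/815.
At (5/14) - ((1/14)*sqrt(73))*i: a pole of order 1; residue (77/1630) + ((665/11899)*sqrt(73))*i.
At (5/14) + ((1/14)*sqrt(73))*i: a pole of order 1; residue (77/1630) - ((665/11899)*sqrt(73))*i.


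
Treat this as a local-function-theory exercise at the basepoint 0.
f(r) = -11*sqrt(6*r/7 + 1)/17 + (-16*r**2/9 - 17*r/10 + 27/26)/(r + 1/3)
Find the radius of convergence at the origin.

The radius of convergence is 1/3.

Denominator factor (r + 1/3): pole of order 1 at -1/3, modulus 1/3.
Branch term (-11/17)*sqrt(1 - r/(-7/6)): its argument vanishes at r = -7/6, a square-root branch point, modulus 7/6.
The radius of convergence is the smallest modulus among the singular points: 1/3.


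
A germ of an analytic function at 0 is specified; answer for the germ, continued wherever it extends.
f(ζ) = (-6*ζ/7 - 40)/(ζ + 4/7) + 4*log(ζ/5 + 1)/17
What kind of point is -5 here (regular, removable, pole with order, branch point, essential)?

The point is a logarithmic branch point.

The term (4/17)*log(1 - ζ/(-5)) has argument 1 - -5/(-5) = 0 at -5: a logarithmic (infinitely-sheeted) branch point; the remaining terms are analytic or single-valued there.


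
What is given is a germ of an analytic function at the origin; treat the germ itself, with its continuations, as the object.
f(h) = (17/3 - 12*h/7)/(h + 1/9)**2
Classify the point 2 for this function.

The point is a regular point.

Denominator factors: h + 1/9 = 19/9 at h = 2 — none vanishes.
So the germ continues analytically to 2.


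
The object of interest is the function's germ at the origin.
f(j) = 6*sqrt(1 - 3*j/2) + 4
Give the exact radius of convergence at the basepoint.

Branch term (6)*sqrt(1 - j/(2/3)): its argument vanishes at j = 2/3, a square-root branch point, modulus 2/3.
The radius of convergence is the smallest modulus among the singular points: 2/3.

The radius of convergence is 2/3.


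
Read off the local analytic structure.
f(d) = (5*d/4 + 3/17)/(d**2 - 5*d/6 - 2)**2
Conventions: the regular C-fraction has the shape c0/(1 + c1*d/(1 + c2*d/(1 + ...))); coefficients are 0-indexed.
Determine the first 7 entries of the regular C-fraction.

The regular C-fraction coefficients are [3/68, -25/4, 1564/225, 12476/87975, -8568225/19512464, 2061870075/1900394224, -8824037756/22312609925].

Taylor coefficients (expand at 0): a_0 = 3/68, a_1 = 75/272, a_2 = -631/3264, a_3 = 15955/39168, a_4 = -20647/52224, a_5 = 2913755/5640192, a_6 = -36491783/67682304.
c0 = a_0 = 3/68. Peel one level at a time: if S = 1 + c*d/S' with S'(0) = 1, then c is the d-coefficient of S and S' = c*d/(S - 1).
S_1 = c0/f = 1 + (-25/4)*d + (391/9)*d^2 + ...; c1 = -25/4.
S_2 = c1*d/(S_1 - 1) = 1 + (1564/225)*d + (-49904/50625)*d^2 + ...; c2 = 1564/225.
S_3 = c2*d/(S_2 - 1) = 1 + (12476/87975)*d + (38081/611524)*d^2 + ...; c3 = 12476/87975.
S_4 = c3*d/(S_3 - 1) = 1 + (-8568225/19512464)*d + (1186498125/2490409216)*d^2 + ...; c4 = -8568225/19512464.
S_5 = c4*d/(S_4 - 1) = 1 + (2061870075/1900394224)*d + (2488921839/5800650244)*d^2 + ...; c5 = 2061870075/1900394224.
S_6 = c5*d/(S_5 - 1) = 1 + (-8824037756/22312609925)*d + ...; c6 = -8824037756/22312609925.


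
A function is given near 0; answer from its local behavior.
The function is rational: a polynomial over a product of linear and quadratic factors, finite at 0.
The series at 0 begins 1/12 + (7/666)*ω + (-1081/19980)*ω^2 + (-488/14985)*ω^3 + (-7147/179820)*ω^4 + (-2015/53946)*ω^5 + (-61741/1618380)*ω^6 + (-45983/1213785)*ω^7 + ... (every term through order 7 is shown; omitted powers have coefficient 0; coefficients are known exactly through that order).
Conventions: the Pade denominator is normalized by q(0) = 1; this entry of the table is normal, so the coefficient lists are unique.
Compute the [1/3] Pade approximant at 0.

Taylor coefficients needed (read off): a_0 = 1/12, a_1 = 7/666, a_2 = -1081/19980, a_3 = -488/14985, a_4 = -7147/179820.
Write the denominator as Q(ω) = 1 + q1*ω + q2*ω^2 + q3*ω^3. Requiring Q*f - P = O(ω^5) with deg P <= 1 kills the coefficients of ω^2..ω^4 in Q*f:
  ω^2: a_2 + q1*a_1 + q2*a_0 = 0, i.e. -1081/19980 + (7/666)*q1 + (1/12)*q2 = 0.
  ω^3: a_3 + q1*a_2 + q2*a_1 + q3*a_0 = 0, i.e. -488/14985 + (-1081/19980)*q1 + (7/666)*q2 + (1/12)*q3 = 0.
  ω^4: a_4 + q1*a_3 + q2*a_2 + q3*a_1 = 0, i.e. -7147/179820 + (-488/14985)*q1 + (-1081/19980)*q2 + (7/666)*q3 = 0.
Solving this linear system: q1 = -7346806/1923315, q2 = 435067/384663, q3 = -64389916/28849725.
The numerator is Q*f truncated at degree 1: P0 = a_0 = 1/12; P1 = a_1 + q1*a_0 = -21904696/71162655.

The Pade approximant has numerator coefficients [1/12, -21904696/71162655]; denominator coefficients [1, -7346806/1923315, 435067/384663, -64389916/28849725].


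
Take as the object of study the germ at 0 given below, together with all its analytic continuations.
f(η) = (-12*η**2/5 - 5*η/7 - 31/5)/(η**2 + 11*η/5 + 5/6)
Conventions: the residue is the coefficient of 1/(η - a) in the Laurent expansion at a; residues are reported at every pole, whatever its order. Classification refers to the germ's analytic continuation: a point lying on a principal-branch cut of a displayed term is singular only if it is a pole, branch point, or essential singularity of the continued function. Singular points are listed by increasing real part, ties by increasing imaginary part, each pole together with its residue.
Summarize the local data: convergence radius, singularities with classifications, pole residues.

Denominator factor (η**2 + 11*η/5 + 5/6): discriminant 113/75, real irrational roots -11/10 + (1/30)*sqrt(339) and -11/10 - (1/30)*sqrt(339); poles of order 1, moduli 11/10 - (1/30)*sqrt(339) and 11/10 + (1/30)*sqrt(339).
The radius of convergence is the smallest modulus among the singular points: 11/10 - (1/30)*sqrt(339).
The factor η**2 + 11*η/5 + 5/6 splits as (η - a)(η - a') with a = -11/10 - (1/30)*sqrt(339), a' = -11/10 + (1/30)*sqrt(339). At the order-1 pole a set g(η) = (η - a)*f(η) = [-12*η**2/5 - 5*η/7 - 31/5] / (η - a').
Simple pole: residue = g(a) at a = -11/10 - (1/30)*sqrt(339), which is 799/350 + (16139/39550)*sqrt(339).
The factor η**2 + 11*η/5 + 5/6 splits as (η - a)(η - a') with a = -11/10 + (1/30)*sqrt(339), a' = -11/10 - (1/30)*sqrt(339). At the order-1 pole a set g(η) = (η - a)*f(η) = [-12*η**2/5 - 5*η/7 - 31/5] / (η - a').
Simple pole: residue = g(a) at a = -11/10 + (1/30)*sqrt(339), which is 799/350 - (16139/39550)*sqrt(339).
List the singular points by increasing real part (a conjugate pair: the negative imaginary part first).

Radius of convergence at 0: 11/10 - (1/30)*sqrt(339).
At -11/10 - (1/30)*sqrt(339): a pole of order 1; residue 799/350 + (16139/39550)*sqrt(339).
At -11/10 + (1/30)*sqrt(339): a pole of order 1; residue 799/350 - (16139/39550)*sqrt(339).


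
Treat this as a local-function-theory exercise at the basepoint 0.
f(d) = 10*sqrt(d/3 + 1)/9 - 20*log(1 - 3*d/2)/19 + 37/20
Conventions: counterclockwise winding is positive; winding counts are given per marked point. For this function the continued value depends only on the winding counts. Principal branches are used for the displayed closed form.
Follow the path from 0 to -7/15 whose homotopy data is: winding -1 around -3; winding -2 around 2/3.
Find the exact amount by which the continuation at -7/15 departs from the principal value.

Continued minus principal equals (-(4/27)*sqrt(190)) + ((80/19)*pi)*i.

The rational part is single-valued and drops out of the difference; each branch term changes only by its own monodromy.
(10/9)*sqrt(1 - d/(-3)): winding -1 is odd, the square root flips sign, contributing -2*(10/9)*sqrt(1 - (-7/15)/(-3)) = -2*(10/9)*sqrt(38/45) = -(4/27)*sqrt(190).
(-20/19)*log(1 - d/(2/3)): each positive loop around 2/3 adds 2*pi*i to the log, so winding -2 contributes (-20/19)*(-2)*2*pi*i = (80/19)*pi*i.
Summing the contributions at d = -7/15 gives (-(4/27)*sqrt(190)) + ((80/19)*pi)*i.


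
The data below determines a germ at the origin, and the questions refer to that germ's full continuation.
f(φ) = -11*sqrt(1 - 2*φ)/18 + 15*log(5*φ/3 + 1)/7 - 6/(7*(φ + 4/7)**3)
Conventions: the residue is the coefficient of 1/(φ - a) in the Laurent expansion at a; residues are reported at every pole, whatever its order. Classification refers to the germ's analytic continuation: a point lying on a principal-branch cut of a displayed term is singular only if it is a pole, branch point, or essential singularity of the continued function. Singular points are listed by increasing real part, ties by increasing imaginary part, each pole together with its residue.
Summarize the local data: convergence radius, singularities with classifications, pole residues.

Denominator factor (φ + 4/7)^3: pole of order 3 at -4/7, modulus 4/7.
Branch term (15/7)*log(1 - φ/(-3/5)): its argument vanishes at φ = -3/5, a logarithmic branch point, modulus 3/5.
Branch term (-11/18)*sqrt(1 - φ/(1/2)): its argument vanishes at φ = 1/2, a square-root branch point, modulus 1/2.
The radius of convergence is the smallest modulus among the singular points: 1/2.
The branch terms are analytic at -4/7 and contribute nothing to the residue; only the rational part matters.
At the order-3 pole -4/7 set g(φ) = (φ - (-4/7))^3*(rational part) = -6/7.
Order-3 pole: residue = g''(a)/2; g''(-4/7) = 0, so the residue is 0.
List the singular points by increasing real part (a conjugate pair: the negative imaginary part first).

Radius of convergence at 0: 1/2.
At -3/5: a logarithmic branch point.
At -4/7: a pole of order 3; residue 0.
At 1/2: an algebraic (square-root) branch point.


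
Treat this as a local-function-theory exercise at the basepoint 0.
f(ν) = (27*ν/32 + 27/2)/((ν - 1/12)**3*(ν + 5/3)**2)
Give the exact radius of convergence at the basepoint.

The radius of convergence is 1/12.

Denominator factor (ν - 1/12)^3: pole of order 3 at 1/12, modulus 1/12.
Denominator factor (ν + 5/3)^2: pole of order 2 at -5/3, modulus 5/3.
The radius of convergence is the smallest modulus among the singular points: 1/12.
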